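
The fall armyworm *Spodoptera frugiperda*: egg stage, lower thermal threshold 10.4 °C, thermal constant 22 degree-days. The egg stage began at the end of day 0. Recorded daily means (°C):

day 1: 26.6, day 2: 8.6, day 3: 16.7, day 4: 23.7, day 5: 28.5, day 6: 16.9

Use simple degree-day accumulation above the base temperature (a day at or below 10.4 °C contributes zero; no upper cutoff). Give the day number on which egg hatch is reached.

Daily DD above 10.4 °C: 16.2, 0.0, 6.3, 13.3, 18.1, 6.5.
Cumulative: 16.2, 16.2, 22.5, 35.8, 53.9, 60.4.
The total first reaches 22 DD on day 3.

day 3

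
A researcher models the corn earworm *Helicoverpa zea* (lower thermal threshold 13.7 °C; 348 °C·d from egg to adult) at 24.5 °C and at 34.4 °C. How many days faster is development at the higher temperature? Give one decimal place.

At 24.5 °C: 348 / (24.5 − 13.7) = 348 / 10.8 = 32.222 d.
At 34.4 °C: 348 / (34.4 − 13.7) = 348 / 20.7 = 16.812 d.
Difference = |32.222 − 16.812| = 15.411 ≈ 15.4 days.

15.4 days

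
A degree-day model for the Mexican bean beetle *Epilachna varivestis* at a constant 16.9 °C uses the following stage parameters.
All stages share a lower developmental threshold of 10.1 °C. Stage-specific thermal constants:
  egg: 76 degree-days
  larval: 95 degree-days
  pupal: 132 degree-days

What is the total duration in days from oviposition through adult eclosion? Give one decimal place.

Daily accumulation at 16.9 °C = 16.9 − 10.1 = 6.8 DD/day.
Total K = 76 + 95 + 132 = 303 DD.
Total duration = 303 / 6.8 = 44.559 ≈ 44.6 days.

44.6 days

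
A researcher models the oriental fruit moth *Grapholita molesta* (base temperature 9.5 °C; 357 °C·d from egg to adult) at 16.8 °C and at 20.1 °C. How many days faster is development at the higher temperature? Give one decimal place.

15.2 days

At 16.8 °C: 357 / (16.8 − 9.5) = 357 / 7.3 = 48.904 d.
At 20.1 °C: 357 / (20.1 − 9.5) = 357 / 10.6 = 33.679 d.
Difference = |48.904 − 33.679| = 15.225 ≈ 15.2 days.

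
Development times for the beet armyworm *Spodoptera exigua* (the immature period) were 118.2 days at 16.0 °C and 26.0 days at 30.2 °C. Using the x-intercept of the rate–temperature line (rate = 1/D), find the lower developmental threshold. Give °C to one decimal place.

Linear rate model ⇒ the product D·(T − T_b) is constant across temperatures.
118.2·(16.0 − T_b) = 26.0·(30.2 − T_b)
T_b = (118.2·16.0 − 26.0·30.2) / (118.2 − 26.0) = 1106.00 / 92.2 = 11.996 °C ≈ 12.0 °C.

12.0 °C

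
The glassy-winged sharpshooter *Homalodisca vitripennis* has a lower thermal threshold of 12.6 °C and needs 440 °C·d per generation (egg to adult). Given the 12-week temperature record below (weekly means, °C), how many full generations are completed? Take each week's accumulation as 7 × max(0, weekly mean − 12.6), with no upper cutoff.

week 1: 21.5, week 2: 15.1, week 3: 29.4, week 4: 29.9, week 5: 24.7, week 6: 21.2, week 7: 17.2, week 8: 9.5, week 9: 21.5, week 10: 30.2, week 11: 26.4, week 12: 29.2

Weekly DD (7 × max(0, T̄ − 12.6)): 62.3, 17.5, 117.6, 121.1, 84.7, 60.2, 32.2, 0.0, 62.3, 123.2, 96.6, 116.2.
Season total = 893.9 DD.
Complete generations = ⌊893.9 / 440⌋ = 2.

2 generations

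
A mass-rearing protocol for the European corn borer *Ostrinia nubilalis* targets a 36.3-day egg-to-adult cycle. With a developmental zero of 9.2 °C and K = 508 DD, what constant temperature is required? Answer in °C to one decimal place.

23.2 °C

Required daily accumulation = 508 / 36.3 = 13.994 DD/day.
T = T_base + 13.994 = 9.2 + 13.994 = 23.194 ≈ 23.2 °C.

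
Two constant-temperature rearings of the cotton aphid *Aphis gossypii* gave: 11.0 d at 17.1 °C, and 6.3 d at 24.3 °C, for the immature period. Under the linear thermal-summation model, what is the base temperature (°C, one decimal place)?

7.4 °C

Equal thermal constants: D₁(T₁ − T_b) = D₂(T₂ − T_b).
11.0·(17.1 − T_b) = 6.3·(24.3 − T_b)
T_b = (11.0·17.1 − 6.3·24.3) / (11.0 − 6.3) = 35.01 / 4.7 = 7.449 °C ≈ 7.4 °C.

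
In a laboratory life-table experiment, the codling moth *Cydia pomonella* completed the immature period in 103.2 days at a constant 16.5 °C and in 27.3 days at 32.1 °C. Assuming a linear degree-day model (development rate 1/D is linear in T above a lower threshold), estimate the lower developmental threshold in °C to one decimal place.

Equal thermal constants: D₁(T₁ − T_b) = D₂(T₂ − T_b).
103.2·(16.5 − T_b) = 27.3·(32.1 − T_b)
T_b = (103.2·16.5 − 27.3·32.1) / (103.2 − 27.3) = 826.47 / 75.9 = 10.889 °C ≈ 10.9 °C.

10.9 °C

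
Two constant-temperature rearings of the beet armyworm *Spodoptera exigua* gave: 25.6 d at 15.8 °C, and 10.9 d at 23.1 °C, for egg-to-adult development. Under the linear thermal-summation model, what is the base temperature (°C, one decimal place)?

Linear rate model ⇒ the product D·(T − T_b) is constant across temperatures.
25.6·(15.8 − T_b) = 10.9·(23.1 − T_b)
T_b = (25.6·15.8 − 10.9·23.1) / (25.6 − 10.9) = 152.69 / 14.7 = 10.387 °C ≈ 10.4 °C.

10.4 °C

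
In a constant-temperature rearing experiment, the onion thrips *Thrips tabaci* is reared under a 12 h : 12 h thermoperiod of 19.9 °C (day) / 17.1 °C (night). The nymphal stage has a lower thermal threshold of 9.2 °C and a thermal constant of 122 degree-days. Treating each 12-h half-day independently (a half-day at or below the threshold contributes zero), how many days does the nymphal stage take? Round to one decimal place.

Day half: max(0, 19.9 − 9.2) × 0.5 = 10.7 × 0.5 = 5.35 DD.
Night half: max(0, 17.1 − 9.2) × 0.5 = 7.9 × 0.5 = 3.95 DD.
Per 24 h: 9.30 DD/day.
Duration = 122 / 9.30 = 13.118 ≈ 13.1 days.

13.1 days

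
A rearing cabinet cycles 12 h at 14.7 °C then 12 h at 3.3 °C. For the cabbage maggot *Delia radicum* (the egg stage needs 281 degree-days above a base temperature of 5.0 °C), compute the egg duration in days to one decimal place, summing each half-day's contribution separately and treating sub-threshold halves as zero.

Day half: max(0, 14.7 − 5.0) × 0.5 = 9.7 × 0.5 = 4.85 DD.
Night half: max(0, 3.3 − 5.0) × 0.5 = 0.0 × 0.5 = 0.00 DD.
Per 24 h: 4.85 DD/day.
Duration = 281 / 4.85 = 57.938 ≈ 57.9 days.

57.9 days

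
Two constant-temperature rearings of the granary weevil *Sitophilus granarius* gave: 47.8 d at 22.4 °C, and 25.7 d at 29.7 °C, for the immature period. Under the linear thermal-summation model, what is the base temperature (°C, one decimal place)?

13.9 °C

Equal thermal constants: D₁(T₁ − T_b) = D₂(T₂ − T_b).
47.8·(22.4 − T_b) = 25.7·(29.7 − T_b)
T_b = (47.8·22.4 − 25.7·29.7) / (47.8 − 25.7) = 307.43 / 22.1 = 13.911 °C ≈ 13.9 °C.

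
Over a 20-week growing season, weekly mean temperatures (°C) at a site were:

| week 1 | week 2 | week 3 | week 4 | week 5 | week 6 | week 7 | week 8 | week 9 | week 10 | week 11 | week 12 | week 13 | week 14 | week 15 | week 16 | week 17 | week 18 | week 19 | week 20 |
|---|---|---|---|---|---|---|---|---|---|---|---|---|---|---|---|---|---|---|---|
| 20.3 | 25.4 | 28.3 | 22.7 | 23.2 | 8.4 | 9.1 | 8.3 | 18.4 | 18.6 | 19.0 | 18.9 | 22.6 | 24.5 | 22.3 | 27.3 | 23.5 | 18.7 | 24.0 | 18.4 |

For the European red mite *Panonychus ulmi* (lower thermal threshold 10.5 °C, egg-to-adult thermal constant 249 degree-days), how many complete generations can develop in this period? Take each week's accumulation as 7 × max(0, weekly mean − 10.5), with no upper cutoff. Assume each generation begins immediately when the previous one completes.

Weekly DD (7 × max(0, T̄ − 10.5)): 68.6, 104.3, 124.6, 85.4, 88.9, 0.0, 0.0, 0.0, 55.3, 56.7, 59.5, 58.8, 84.7, 98.0, 82.6, 117.6, 91.0, 57.4, 94.5, 55.3.
Season total = 1383.2 DD.
Complete generations = ⌊1383.2 / 249⌋ = 5.

5 generations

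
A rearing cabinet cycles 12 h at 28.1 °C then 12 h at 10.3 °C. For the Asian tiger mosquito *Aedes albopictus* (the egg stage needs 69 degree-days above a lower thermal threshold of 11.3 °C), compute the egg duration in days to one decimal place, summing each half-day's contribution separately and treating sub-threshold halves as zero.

Day half: max(0, 28.1 − 11.3) × 0.5 = 16.8 × 0.5 = 8.40 DD.
Night half: max(0, 10.3 − 11.3) × 0.5 = 0.0 × 0.5 = 0.00 DD.
Per 24 h: 8.40 DD/day.
Duration = 69 / 8.40 = 8.214 ≈ 8.2 days.

8.2 days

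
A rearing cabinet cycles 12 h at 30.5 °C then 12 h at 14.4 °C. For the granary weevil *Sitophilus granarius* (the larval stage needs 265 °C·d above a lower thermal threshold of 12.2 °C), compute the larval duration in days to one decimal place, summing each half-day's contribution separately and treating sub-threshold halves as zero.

25.9 days

Day half: max(0, 30.5 − 12.2) × 0.5 = 18.3 × 0.5 = 9.15 DD.
Night half: max(0, 14.4 − 12.2) × 0.5 = 2.2 × 0.5 = 1.10 DD.
Per 24 h: 10.25 DD/day.
Duration = 265 / 10.25 = 25.854 ≈ 25.9 days.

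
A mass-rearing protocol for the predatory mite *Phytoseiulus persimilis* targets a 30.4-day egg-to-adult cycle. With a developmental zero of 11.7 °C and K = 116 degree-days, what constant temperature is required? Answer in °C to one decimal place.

15.5 °C

Required daily accumulation = 116 / 30.4 = 3.816 DD/day.
T = T_base + 3.816 = 11.7 + 3.816 = 15.516 ≈ 15.5 °C.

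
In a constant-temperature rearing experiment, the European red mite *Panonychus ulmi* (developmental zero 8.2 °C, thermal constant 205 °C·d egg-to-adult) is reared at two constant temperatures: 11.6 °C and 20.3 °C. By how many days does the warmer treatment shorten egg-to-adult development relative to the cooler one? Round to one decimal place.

At 11.6 °C: 205 / (11.6 − 8.2) = 205 / 3.4 = 60.294 d.
At 20.3 °C: 205 / (20.3 − 8.2) = 205 / 12.1 = 16.942 d.
Difference = |60.294 − 16.942| = 43.352 ≈ 43.4 days.

43.4 days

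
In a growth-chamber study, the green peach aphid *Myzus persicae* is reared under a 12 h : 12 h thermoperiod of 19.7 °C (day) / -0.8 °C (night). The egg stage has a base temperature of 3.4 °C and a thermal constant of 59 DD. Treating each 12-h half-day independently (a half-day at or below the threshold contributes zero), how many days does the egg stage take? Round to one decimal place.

7.2 days

Day half: max(0, 19.7 − 3.4) × 0.5 = 16.3 × 0.5 = 8.15 DD.
Night half: max(0, -0.8 − 3.4) × 0.5 = 0.0 × 0.5 = 0.00 DD.
Per 24 h: 8.15 DD/day.
Duration = 59 / 8.15 = 7.239 ≈ 7.2 days.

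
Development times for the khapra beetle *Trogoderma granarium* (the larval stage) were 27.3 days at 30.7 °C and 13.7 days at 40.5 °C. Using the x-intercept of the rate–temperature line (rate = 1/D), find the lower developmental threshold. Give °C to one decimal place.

Under the model K = D·(T − T_b), so D₁·(T₁ − T_b) = D₂·(T₂ − T_b).
27.3·(30.7 − T_b) = 13.7·(40.5 − T_b)
T_b = (27.3·30.7 − 13.7·40.5) / (27.3 − 13.7) = 283.26 / 13.6 = 20.828 °C ≈ 20.8 °C.

20.8 °C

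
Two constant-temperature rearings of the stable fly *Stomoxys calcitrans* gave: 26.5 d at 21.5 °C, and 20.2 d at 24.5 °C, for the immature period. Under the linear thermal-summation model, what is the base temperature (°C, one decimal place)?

Under the model K = D·(T − T_b), so D₁·(T₁ − T_b) = D₂·(T₂ − T_b).
26.5·(21.5 − T_b) = 20.2·(24.5 − T_b)
T_b = (26.5·21.5 − 20.2·24.5) / (26.5 − 20.2) = 74.85 / 6.3 = 11.881 °C ≈ 11.9 °C.

11.9 °C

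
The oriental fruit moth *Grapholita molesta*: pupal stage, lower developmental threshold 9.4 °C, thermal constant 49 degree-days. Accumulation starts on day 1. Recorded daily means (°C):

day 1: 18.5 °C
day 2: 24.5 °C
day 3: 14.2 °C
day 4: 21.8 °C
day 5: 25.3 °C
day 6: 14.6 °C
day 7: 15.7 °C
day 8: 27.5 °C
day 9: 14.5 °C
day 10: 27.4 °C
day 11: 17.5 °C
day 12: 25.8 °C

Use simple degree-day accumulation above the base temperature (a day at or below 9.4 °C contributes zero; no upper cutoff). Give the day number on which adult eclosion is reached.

day 5

Daily DD above 9.4 °C: 9.1, 15.1, 4.8, 12.4, 15.9, 5.2, 6.3, 18.1, 5.1, 18.0, 8.1, 16.4.
Cumulative: 9.1, 24.2, 29.0, 41.4, 57.3, 62.5, 68.8, 86.9, 92.0, 110.0, 118.1, 134.5.
The total first reaches 49 DD on day 5.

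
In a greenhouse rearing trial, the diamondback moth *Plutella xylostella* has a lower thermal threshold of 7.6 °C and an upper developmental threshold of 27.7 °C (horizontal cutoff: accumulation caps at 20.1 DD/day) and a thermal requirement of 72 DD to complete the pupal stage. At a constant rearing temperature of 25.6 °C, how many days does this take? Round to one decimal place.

4.0 days

Daily accumulation = 25.6 − 7.6 = 18.0 DD/day.
Duration = 72 / 18.0 = 4.000 ≈ 4.0 days.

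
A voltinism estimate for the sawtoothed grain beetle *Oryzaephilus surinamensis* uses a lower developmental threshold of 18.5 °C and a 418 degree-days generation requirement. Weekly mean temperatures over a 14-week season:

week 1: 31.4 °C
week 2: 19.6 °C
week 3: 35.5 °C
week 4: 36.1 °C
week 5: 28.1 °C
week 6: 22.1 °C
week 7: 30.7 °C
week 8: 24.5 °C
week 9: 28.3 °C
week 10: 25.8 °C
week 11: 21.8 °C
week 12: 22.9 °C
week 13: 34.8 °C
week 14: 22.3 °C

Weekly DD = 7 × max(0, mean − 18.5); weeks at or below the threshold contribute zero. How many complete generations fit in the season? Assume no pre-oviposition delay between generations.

Weekly DD (7 × max(0, T̄ − 18.5)): 90.3, 7.7, 119.0, 123.2, 67.2, 25.2, 85.4, 42.0, 68.6, 51.1, 23.1, 30.8, 114.1, 26.6.
Season total = 874.3 DD.
Complete generations = ⌊874.3 / 418⌋ = 2.

2 generations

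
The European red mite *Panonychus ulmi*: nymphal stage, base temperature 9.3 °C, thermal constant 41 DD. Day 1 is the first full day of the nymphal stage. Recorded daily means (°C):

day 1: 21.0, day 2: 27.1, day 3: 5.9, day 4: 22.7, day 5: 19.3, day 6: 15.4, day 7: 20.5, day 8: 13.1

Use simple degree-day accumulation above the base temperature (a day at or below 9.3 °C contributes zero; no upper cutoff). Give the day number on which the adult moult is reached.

day 4

Daily DD above 9.3 °C: 11.7, 17.8, 0.0, 13.4, 10.0, 6.1, 11.2, 3.8.
Cumulative: 11.7, 29.5, 29.5, 42.9, 52.9, 59.0, 70.2, 74.0.
The total first reaches 41 DD on day 4.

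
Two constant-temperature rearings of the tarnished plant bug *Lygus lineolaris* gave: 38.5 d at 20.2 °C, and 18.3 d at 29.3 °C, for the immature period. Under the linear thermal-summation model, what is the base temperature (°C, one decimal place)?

12.0 °C

Linear rate model ⇒ the product D·(T − T_b) is constant across temperatures.
38.5·(20.2 − T_b) = 18.3·(29.3 − T_b)
T_b = (38.5·20.2 − 18.3·29.3) / (38.5 − 18.3) = 241.51 / 20.2 = 11.956 °C ≈ 12.0 °C.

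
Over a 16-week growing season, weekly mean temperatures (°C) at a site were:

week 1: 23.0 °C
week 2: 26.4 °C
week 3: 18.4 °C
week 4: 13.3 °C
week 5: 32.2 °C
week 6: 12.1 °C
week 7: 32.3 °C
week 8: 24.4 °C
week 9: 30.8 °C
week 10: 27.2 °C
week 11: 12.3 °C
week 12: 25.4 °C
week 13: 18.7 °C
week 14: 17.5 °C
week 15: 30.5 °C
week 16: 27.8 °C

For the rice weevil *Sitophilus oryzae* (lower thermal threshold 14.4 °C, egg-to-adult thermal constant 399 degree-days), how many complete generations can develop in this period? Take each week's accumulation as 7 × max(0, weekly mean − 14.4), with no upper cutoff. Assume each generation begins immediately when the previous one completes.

2 generations

Weekly DD (7 × max(0, T̄ − 14.4)): 60.2, 84.0, 28.0, 0.0, 124.6, 0.0, 125.3, 70.0, 114.8, 89.6, 0.0, 77.0, 30.1, 21.7, 112.7, 93.8.
Season total = 1031.8 DD.
Complete generations = ⌊1031.8 / 399⌋ = 2.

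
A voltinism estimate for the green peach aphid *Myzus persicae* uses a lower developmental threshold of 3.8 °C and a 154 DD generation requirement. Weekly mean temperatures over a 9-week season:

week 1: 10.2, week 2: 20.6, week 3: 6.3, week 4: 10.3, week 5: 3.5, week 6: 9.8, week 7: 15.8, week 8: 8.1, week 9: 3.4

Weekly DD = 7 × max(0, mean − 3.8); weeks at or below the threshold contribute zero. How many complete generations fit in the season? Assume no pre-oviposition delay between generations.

Weekly DD (7 × max(0, T̄ − 3.8)): 44.8, 117.6, 17.5, 45.5, 0.0, 42.0, 84.0, 30.1, 0.0.
Season total = 381.5 DD.
Complete generations = ⌊381.5 / 154⌋ = 2.

2 generations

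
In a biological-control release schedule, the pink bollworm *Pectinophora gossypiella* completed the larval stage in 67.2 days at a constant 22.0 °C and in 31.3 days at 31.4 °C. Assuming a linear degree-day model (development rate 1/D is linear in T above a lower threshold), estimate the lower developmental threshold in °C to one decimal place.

13.8 °C

Under the model K = D·(T − T_b), so D₁·(T₁ − T_b) = D₂·(T₂ − T_b).
67.2·(22.0 − T_b) = 31.3·(31.4 − T_b)
T_b = (67.2·22.0 − 31.3·31.4) / (67.2 − 31.3) = 495.58 / 35.9 = 13.804 °C ≈ 13.8 °C.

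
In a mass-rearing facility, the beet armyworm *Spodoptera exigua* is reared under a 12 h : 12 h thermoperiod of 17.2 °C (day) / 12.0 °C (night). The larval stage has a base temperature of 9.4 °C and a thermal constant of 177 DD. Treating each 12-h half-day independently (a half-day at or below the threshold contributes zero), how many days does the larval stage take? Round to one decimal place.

34.0 days

Day half: max(0, 17.2 − 9.4) × 0.5 = 7.8 × 0.5 = 3.90 DD.
Night half: max(0, 12.0 − 9.4) × 0.5 = 2.6 × 0.5 = 1.30 DD.
Per 24 h: 5.20 DD/day.
Duration = 177 / 5.20 = 34.038 ≈ 34.0 days.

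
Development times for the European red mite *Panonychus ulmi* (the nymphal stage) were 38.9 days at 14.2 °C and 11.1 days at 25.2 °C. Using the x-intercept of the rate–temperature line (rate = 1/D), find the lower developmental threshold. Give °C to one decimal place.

9.8 °C

Under the model K = D·(T − T_b), so D₁·(T₁ − T_b) = D₂·(T₂ − T_b).
38.9·(14.2 − T_b) = 11.1·(25.2 − T_b)
T_b = (38.9·14.2 − 11.1·25.2) / (38.9 − 11.1) = 272.66 / 27.8 = 9.808 °C ≈ 9.8 °C.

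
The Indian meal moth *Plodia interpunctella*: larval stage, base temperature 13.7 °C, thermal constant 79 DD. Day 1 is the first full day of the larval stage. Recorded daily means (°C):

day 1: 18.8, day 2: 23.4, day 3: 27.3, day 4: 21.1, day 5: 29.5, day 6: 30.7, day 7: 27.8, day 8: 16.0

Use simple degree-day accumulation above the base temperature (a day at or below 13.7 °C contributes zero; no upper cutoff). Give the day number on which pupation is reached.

Daily DD above 13.7 °C: 5.1, 9.7, 13.6, 7.4, 15.8, 17.0, 14.1, 2.3.
Cumulative: 5.1, 14.8, 28.4, 35.8, 51.6, 68.6, 82.7, 85.0.
The total first reaches 79 DD on day 7.

day 7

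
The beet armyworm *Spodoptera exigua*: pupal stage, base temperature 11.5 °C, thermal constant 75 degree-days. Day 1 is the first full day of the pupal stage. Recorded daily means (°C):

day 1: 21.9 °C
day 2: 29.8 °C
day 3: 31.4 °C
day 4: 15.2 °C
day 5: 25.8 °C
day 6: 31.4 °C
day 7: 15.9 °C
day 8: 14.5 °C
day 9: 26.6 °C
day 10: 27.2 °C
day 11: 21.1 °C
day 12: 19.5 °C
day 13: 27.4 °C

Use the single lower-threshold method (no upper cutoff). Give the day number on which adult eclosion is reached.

day 6

Daily DD above 11.5 °C: 10.4, 18.3, 19.9, 3.7, 14.3, 19.9, 4.4, 3.0, 15.1, 15.7, 9.6, 8.0, 15.9.
Cumulative: 10.4, 28.7, 48.6, 52.3, 66.6, 86.5, 90.9, 93.9, 109.0, 124.7, 134.3, 142.3, 158.2.
The total first reaches 75 DD on day 6.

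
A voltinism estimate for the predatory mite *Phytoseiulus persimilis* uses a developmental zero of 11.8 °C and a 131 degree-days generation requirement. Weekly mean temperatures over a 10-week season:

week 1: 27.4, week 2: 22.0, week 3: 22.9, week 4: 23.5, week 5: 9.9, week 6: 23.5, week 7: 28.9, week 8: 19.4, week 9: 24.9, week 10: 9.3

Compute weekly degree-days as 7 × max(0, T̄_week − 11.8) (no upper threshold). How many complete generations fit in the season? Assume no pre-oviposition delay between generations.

Weekly DD (7 × max(0, T̄ − 11.8)): 109.2, 71.4, 77.7, 81.9, 0.0, 81.9, 119.7, 53.2, 91.7, 0.0.
Season total = 686.7 DD.
Complete generations = ⌊686.7 / 131⌋ = 5.

5 generations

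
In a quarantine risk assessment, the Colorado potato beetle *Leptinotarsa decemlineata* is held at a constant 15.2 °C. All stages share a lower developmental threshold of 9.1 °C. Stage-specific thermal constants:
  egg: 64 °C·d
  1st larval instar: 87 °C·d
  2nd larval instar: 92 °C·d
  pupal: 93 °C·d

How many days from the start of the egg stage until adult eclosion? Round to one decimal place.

Daily accumulation at 15.2 °C = 15.2 − 9.1 = 6.1 DD/day.
Total K = 64 + 87 + 92 + 93 = 336 DD.
Total duration = 336 / 6.1 = 55.082 ≈ 55.1 days.

55.1 days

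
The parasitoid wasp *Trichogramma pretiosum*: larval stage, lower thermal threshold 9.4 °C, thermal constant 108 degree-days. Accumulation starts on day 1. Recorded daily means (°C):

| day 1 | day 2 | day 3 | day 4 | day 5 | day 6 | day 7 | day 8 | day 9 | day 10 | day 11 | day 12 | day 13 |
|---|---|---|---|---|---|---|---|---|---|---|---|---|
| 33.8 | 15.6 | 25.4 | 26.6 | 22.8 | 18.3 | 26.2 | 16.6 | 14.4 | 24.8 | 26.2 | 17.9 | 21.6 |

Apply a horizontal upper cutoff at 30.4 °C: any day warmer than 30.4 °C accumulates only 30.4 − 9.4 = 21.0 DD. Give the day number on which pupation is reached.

day 9

Daily DD above 9.4 °C (capped at 21.0): 21.0, 6.2, 16.0, 17.2, 13.4, 8.9, 16.8, 7.2, 5.0, 15.4, 16.8, 8.5, 12.2.
Cumulative: 21.0, 27.2, 43.2, 60.4, 73.8, 82.7, 99.5, 106.7, 111.7, 127.1, 143.9, 152.4, 164.6.
The total first reaches 108 DD on day 9.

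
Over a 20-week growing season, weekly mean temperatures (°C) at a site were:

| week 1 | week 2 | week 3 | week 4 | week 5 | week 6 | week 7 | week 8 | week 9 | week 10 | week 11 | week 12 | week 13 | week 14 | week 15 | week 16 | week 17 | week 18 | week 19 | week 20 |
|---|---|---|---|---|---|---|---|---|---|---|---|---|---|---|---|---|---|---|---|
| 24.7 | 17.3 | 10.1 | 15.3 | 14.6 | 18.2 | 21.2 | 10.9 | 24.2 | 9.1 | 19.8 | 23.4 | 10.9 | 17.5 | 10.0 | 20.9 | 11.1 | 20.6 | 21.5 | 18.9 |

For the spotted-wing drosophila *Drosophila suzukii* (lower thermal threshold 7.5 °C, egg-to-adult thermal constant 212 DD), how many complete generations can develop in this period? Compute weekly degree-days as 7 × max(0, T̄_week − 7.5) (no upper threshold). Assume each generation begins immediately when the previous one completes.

6 generations

Weekly DD (7 × max(0, T̄ − 7.5)): 120.4, 68.6, 18.2, 54.6, 49.7, 74.9, 95.9, 23.8, 116.9, 11.2, 86.1, 111.3, 23.8, 70.0, 17.5, 93.8, 25.2, 91.7, 98.0, 79.8.
Season total = 1331.4 DD.
Complete generations = ⌊1331.4 / 212⌋ = 6.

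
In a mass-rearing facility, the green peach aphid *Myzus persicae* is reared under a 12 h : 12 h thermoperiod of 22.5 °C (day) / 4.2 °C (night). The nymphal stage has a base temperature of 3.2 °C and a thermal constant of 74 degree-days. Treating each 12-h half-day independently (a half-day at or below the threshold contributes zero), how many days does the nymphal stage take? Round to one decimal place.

Day half: max(0, 22.5 − 3.2) × 0.5 = 19.3 × 0.5 = 9.65 DD.
Night half: max(0, 4.2 − 3.2) × 0.5 = 1.0 × 0.5 = 0.50 DD.
Per 24 h: 10.15 DD/day.
Duration = 74 / 10.15 = 7.291 ≈ 7.3 days.

7.3 days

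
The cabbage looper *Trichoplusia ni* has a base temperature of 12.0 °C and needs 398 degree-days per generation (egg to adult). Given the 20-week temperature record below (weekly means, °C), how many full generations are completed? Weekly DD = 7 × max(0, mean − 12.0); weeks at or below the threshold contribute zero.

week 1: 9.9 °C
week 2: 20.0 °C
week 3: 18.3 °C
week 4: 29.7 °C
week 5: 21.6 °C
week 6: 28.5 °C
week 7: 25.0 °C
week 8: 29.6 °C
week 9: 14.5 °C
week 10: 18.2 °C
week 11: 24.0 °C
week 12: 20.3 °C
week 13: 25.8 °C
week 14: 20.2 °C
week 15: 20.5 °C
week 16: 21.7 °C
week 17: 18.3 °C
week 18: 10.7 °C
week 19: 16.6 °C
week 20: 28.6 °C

3 generations

Weekly DD (7 × max(0, T̄ − 12.0)): 0.0, 56.0, 44.1, 123.9, 67.2, 115.5, 91.0, 123.2, 17.5, 43.4, 84.0, 58.1, 96.6, 57.4, 59.5, 67.9, 44.1, 0.0, 32.2, 116.2.
Season total = 1297.8 DD.
Complete generations = ⌊1297.8 / 398⌋ = 3.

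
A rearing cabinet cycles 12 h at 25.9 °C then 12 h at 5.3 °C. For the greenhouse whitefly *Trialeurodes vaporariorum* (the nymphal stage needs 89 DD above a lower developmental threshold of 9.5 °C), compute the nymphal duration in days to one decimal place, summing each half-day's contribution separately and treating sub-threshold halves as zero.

Day half: max(0, 25.9 − 9.5) × 0.5 = 16.4 × 0.5 = 8.20 DD.
Night half: max(0, 5.3 − 9.5) × 0.5 = 0.0 × 0.5 = 0.00 DD.
Per 24 h: 8.20 DD/day.
Duration = 89 / 8.20 = 10.854 ≈ 10.9 days.

10.9 days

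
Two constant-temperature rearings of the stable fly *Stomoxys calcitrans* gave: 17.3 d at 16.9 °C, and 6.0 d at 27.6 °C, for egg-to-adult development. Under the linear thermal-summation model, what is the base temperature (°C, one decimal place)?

Linear rate model ⇒ the product D·(T − T_b) is constant across temperatures.
17.3·(16.9 − T_b) = 6.0·(27.6 − T_b)
T_b = (17.3·16.9 − 6.0·27.6) / (17.3 − 6.0) = 126.77 / 11.3 = 11.219 °C ≈ 11.2 °C.

11.2 °C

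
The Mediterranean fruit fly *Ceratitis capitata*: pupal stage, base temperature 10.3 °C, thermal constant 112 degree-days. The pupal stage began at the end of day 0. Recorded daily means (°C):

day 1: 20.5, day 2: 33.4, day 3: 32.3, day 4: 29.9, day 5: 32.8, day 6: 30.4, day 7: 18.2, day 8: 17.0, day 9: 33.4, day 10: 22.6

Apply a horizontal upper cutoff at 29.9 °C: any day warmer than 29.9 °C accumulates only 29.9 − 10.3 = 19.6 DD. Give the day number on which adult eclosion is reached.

Daily DD above 10.3 °C (capped at 19.6): 10.2, 19.6, 19.6, 19.6, 19.6, 19.6, 7.9, 6.7, 19.6, 12.3.
Cumulative: 10.2, 29.8, 49.4, 69.0, 88.6, 108.2, 116.1, 122.8, 142.4, 154.7.
The total first reaches 112 DD on day 7.

day 7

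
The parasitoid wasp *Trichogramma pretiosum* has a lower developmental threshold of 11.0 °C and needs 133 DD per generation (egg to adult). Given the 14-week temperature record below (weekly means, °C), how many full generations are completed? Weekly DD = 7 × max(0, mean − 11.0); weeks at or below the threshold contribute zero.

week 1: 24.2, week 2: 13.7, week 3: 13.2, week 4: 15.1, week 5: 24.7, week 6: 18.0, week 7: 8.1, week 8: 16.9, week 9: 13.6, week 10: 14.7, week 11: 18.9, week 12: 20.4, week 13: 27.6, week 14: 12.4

4 generations

Weekly DD (7 × max(0, T̄ − 11.0)): 92.4, 18.9, 15.4, 28.7, 95.9, 49.0, 0.0, 41.3, 18.2, 25.9, 55.3, 65.8, 116.2, 9.8.
Season total = 632.8 DD.
Complete generations = ⌊632.8 / 133⌋ = 4.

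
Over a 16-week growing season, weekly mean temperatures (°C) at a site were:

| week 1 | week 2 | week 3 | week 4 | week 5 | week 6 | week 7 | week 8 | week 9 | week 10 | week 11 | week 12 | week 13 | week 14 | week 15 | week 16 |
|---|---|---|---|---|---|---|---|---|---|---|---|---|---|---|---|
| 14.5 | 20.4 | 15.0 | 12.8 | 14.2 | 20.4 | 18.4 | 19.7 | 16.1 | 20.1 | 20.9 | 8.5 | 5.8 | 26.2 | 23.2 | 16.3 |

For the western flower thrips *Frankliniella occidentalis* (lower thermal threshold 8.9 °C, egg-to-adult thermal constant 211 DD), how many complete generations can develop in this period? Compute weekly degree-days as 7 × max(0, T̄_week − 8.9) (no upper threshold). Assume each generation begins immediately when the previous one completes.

4 generations

Weekly DD (7 × max(0, T̄ − 8.9)): 39.2, 80.5, 42.7, 27.3, 37.1, 80.5, 66.5, 75.6, 50.4, 78.4, 84.0, 0.0, 0.0, 121.1, 100.1, 51.8.
Season total = 935.2 DD.
Complete generations = ⌊935.2 / 211⌋ = 4.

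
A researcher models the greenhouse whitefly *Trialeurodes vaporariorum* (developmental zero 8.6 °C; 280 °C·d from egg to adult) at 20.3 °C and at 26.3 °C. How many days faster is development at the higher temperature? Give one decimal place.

8.1 days

At 20.3 °C: 280 / (20.3 − 8.6) = 280 / 11.7 = 23.932 d.
At 26.3 °C: 280 / (26.3 − 8.6) = 280 / 17.7 = 15.819 d.
Difference = |23.932 − 15.819| = 8.112 ≈ 8.1 days.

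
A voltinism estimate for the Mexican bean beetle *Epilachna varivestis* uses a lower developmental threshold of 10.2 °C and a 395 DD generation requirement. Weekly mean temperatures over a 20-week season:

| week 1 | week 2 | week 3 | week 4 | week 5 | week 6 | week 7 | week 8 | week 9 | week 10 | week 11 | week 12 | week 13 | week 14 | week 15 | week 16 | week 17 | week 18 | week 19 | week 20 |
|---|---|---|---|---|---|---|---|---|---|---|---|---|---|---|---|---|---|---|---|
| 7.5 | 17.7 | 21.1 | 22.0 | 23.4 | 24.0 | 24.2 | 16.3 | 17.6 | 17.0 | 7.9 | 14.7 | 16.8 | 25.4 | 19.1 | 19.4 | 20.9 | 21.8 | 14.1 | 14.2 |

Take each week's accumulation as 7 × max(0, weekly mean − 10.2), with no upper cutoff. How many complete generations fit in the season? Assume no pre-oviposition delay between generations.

2 generations

Weekly DD (7 × max(0, T̄ − 10.2)): 0.0, 52.5, 76.3, 82.6, 92.4, 96.6, 98.0, 42.7, 51.8, 47.6, 0.0, 31.5, 46.2, 106.4, 62.3, 64.4, 74.9, 81.2, 27.3, 28.0.
Season total = 1162.7 DD.
Complete generations = ⌊1162.7 / 395⌋ = 2.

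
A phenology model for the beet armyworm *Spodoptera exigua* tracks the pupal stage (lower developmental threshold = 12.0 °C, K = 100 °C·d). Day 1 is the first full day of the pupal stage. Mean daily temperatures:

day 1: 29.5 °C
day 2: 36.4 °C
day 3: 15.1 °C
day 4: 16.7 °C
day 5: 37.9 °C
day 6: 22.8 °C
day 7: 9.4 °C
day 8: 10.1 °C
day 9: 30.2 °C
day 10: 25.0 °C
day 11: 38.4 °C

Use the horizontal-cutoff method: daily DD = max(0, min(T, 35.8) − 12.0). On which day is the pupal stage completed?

day 9

Daily DD above 12.0 °C (capped at 23.8): 17.5, 23.8, 3.1, 4.7, 23.8, 10.8, 0.0, 0.0, 18.2, 13.0, 23.8.
Cumulative: 17.5, 41.3, 44.4, 49.1, 72.9, 83.7, 83.7, 83.7, 101.9, 114.9, 138.7.
The total first reaches 100 DD on day 9.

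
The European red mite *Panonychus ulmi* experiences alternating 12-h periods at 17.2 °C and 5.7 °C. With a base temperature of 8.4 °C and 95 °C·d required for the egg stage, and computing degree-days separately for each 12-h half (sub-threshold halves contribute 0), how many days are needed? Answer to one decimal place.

21.6 days

Day half: max(0, 17.2 − 8.4) × 0.5 = 8.8 × 0.5 = 4.40 DD.
Night half: max(0, 5.7 − 8.4) × 0.5 = 0.0 × 0.5 = 0.00 DD.
Per 24 h: 4.40 DD/day.
Duration = 95 / 4.40 = 21.591 ≈ 21.6 days.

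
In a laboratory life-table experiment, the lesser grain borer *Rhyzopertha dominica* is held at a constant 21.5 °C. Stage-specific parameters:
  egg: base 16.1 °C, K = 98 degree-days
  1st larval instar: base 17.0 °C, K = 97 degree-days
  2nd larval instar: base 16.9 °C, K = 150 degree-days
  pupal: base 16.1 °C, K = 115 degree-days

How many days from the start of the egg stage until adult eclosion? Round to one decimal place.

egg: 98 / (21.5 − 16.1) = 98 / 5.4 = 18.148 d.
1st larval instar: 97 / (21.5 − 17.0) = 97 / 4.5 = 21.556 d.
2nd larval instar: 150 / (21.5 − 16.9) = 150 / 4.6 = 32.609 d.
pupal: 115 / (21.5 − 16.1) = 115 / 5.4 = 21.296 d.
Sum = 93.609 ≈ 93.6 days.

93.6 days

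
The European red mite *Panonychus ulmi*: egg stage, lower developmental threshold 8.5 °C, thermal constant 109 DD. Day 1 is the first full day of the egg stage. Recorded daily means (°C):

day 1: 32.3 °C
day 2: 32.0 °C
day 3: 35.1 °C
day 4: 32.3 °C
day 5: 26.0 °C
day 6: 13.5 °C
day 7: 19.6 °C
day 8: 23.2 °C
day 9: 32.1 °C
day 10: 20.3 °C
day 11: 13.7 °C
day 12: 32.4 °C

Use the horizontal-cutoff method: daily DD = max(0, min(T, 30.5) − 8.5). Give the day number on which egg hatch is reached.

day 6

Daily DD above 8.5 °C (capped at 22.0): 22.0, 22.0, 22.0, 22.0, 17.5, 5.0, 11.1, 14.7, 22.0, 11.8, 5.2, 22.0.
Cumulative: 22.0, 44.0, 66.0, 88.0, 105.5, 110.5, 121.6, 136.3, 158.3, 170.1, 175.3, 197.3.
The total first reaches 109 DD on day 6.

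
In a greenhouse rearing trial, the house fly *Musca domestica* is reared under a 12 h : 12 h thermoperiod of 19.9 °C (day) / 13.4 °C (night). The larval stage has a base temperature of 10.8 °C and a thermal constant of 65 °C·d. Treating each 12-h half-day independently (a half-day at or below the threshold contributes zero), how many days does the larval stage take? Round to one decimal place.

Day half: max(0, 19.9 − 10.8) × 0.5 = 9.1 × 0.5 = 4.55 DD.
Night half: max(0, 13.4 − 10.8) × 0.5 = 2.6 × 0.5 = 1.30 DD.
Per 24 h: 5.85 DD/day.
Duration = 65 / 5.85 = 11.111 ≈ 11.1 days.

11.1 days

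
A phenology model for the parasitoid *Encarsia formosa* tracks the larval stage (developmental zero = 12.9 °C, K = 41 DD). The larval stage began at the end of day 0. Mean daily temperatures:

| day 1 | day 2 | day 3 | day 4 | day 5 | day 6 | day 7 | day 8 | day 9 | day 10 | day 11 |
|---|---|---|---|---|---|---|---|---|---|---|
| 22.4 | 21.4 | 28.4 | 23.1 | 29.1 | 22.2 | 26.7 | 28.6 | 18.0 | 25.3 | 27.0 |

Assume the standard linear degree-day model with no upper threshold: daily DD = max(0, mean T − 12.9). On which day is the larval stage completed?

day 4

Daily DD above 12.9 °C: 9.5, 8.5, 15.5, 10.2, 16.2, 9.3, 13.8, 15.7, 5.1, 12.4, 14.1.
Cumulative: 9.5, 18.0, 33.5, 43.7, 59.9, 69.2, 83.0, 98.7, 103.8, 116.2, 130.3.
The total first reaches 41 DD on day 4.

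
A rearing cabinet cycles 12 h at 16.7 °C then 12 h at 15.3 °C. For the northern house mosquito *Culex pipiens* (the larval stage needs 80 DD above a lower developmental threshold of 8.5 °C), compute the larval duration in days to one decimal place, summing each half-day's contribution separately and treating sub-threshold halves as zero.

Day half: max(0, 16.7 − 8.5) × 0.5 = 8.2 × 0.5 = 4.10 DD.
Night half: max(0, 15.3 − 8.5) × 0.5 = 6.8 × 0.5 = 3.40 DD.
Per 24 h: 7.50 DD/day.
Duration = 80 / 7.50 = 10.667 ≈ 10.7 days.

10.7 days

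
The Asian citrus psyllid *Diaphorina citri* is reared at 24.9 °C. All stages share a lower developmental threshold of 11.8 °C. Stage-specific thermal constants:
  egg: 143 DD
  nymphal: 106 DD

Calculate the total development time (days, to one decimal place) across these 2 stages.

19.0 days

Daily accumulation at 24.9 °C = 24.9 − 11.8 = 13.1 DD/day.
Total K = 143 + 106 = 249 DD.
Total duration = 249 / 13.1 = 19.008 ≈ 19.0 days.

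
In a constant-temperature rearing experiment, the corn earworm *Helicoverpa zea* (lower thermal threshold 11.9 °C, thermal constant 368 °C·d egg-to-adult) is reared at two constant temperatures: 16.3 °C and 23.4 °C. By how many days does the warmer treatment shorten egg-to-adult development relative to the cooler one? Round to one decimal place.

At 16.3 °C: 368 / (16.3 − 11.9) = 368 / 4.4 = 83.636 d.
At 23.4 °C: 368 / (23.4 − 11.9) = 368 / 11.5 = 32.000 d.
Difference = |83.636 − 32.000| = 51.636 ≈ 51.6 days.

51.6 days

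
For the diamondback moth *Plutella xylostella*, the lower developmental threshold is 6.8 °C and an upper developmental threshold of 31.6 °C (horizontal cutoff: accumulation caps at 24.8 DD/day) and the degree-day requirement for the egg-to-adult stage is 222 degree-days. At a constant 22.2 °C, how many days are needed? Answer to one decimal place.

14.4 days

Daily accumulation = 22.2 − 6.8 = 15.4 DD/day.
Duration = 222 / 15.4 = 14.416 ≈ 14.4 days.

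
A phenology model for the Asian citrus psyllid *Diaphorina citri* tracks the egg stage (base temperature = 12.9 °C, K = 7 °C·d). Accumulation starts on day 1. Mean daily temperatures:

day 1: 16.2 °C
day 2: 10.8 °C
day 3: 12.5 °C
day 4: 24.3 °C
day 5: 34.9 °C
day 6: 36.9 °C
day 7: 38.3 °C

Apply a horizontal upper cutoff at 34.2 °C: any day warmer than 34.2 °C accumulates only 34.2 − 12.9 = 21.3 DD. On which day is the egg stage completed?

Daily DD above 12.9 °C (capped at 21.3): 3.3, 0.0, 0.0, 11.4, 21.3, 21.3, 21.3.
Cumulative: 3.3, 3.3, 3.3, 14.7, 36.0, 57.3, 78.6.
The total first reaches 7 DD on day 4.

day 4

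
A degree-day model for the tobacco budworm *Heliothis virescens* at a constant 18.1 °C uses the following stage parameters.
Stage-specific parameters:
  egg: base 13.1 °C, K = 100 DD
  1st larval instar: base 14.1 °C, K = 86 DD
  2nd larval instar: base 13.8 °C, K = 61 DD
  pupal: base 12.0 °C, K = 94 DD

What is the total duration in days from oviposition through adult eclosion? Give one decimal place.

71.1 days

egg: 100 / (18.1 − 13.1) = 100 / 5.0 = 20.000 d.
1st larval instar: 86 / (18.1 − 14.1) = 86 / 4.0 = 21.500 d.
2nd larval instar: 61 / (18.1 − 13.8) = 61 / 4.3 = 14.186 d.
pupal: 94 / (18.1 − 12.0) = 94 / 6.1 = 15.410 d.
Sum = 71.096 ≈ 71.1 days.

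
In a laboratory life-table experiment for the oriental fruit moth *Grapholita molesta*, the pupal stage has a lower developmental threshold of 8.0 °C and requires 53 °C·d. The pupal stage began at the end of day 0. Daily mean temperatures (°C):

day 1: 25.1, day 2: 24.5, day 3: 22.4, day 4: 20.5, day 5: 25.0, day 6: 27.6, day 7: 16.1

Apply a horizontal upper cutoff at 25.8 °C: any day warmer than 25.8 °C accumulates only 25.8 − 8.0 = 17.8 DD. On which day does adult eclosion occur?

day 4

Daily DD above 8.0 °C (capped at 17.8): 17.1, 16.5, 14.4, 12.5, 17.0, 17.8, 8.1.
Cumulative: 17.1, 33.6, 48.0, 60.5, 77.5, 95.3, 103.4.
The total first reaches 53 DD on day 4.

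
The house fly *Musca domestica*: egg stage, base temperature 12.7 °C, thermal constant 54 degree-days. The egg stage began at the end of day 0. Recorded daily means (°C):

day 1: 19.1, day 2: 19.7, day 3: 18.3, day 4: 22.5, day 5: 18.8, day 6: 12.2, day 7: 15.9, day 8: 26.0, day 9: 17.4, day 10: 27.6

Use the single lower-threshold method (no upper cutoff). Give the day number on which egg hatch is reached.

Daily DD above 12.7 °C: 6.4, 7.0, 5.6, 9.8, 6.1, 0.0, 3.2, 13.3, 4.7, 14.9.
Cumulative: 6.4, 13.4, 19.0, 28.8, 34.9, 34.9, 38.1, 51.4, 56.1, 71.0.
The total first reaches 54 DD on day 9.

day 9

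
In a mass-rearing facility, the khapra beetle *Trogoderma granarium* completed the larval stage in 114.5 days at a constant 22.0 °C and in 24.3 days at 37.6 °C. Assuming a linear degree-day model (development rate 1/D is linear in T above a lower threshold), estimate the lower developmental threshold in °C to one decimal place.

17.8 °C

Under the model K = D·(T − T_b), so D₁·(T₁ − T_b) = D₂·(T₂ − T_b).
114.5·(22.0 − T_b) = 24.3·(37.6 − T_b)
T_b = (114.5·22.0 − 24.3·37.6) / (114.5 − 24.3) = 1605.32 / 90.2 = 17.797 °C ≈ 17.8 °C.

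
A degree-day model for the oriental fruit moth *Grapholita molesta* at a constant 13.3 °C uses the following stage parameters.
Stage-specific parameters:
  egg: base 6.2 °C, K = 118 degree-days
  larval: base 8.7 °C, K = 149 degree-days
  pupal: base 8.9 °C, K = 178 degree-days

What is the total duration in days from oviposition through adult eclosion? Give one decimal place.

egg: 118 / (13.3 − 6.2) = 118 / 7.1 = 16.620 d.
larval: 149 / (13.3 − 8.7) = 149 / 4.6 = 32.391 d.
pupal: 178 / (13.3 − 8.9) = 178 / 4.4 = 40.455 d.
Sum = 89.466 ≈ 89.5 days.

89.5 days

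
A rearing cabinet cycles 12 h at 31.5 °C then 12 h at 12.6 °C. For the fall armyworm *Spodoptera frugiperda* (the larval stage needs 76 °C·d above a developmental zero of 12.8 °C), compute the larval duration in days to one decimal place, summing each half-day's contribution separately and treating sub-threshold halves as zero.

Day half: max(0, 31.5 − 12.8) × 0.5 = 18.7 × 0.5 = 9.35 DD.
Night half: max(0, 12.6 − 12.8) × 0.5 = 0.0 × 0.5 = 0.00 DD.
Per 24 h: 9.35 DD/day.
Duration = 76 / 9.35 = 8.128 ≈ 8.1 days.

8.1 days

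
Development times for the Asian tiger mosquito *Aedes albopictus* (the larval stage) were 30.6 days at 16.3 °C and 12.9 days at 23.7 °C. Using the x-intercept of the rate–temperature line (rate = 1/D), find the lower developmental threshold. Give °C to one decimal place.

Equal thermal constants: D₁(T₁ − T_b) = D₂(T₂ − T_b).
30.6·(16.3 − T_b) = 12.9·(23.7 − T_b)
T_b = (30.6·16.3 − 12.9·23.7) / (30.6 − 12.9) = 193.05 / 17.7 = 10.907 °C ≈ 10.9 °C.

10.9 °C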